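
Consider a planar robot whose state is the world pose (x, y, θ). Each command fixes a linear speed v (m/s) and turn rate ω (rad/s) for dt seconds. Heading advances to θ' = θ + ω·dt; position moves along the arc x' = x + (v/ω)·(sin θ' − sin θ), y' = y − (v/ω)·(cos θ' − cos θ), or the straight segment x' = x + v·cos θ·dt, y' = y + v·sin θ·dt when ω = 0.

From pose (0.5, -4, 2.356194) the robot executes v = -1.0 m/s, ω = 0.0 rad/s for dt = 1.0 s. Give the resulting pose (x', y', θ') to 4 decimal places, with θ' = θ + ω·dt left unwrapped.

θ' = 2.3562 + 0.0·1.0 = 2.3562
ω = 0 → straight: x' = 0.5 + -1.0·cos(2.3562)·1.0 = 1.2071
y' = -4 + -1.0·sin(2.3562)·1.0 = -4.7071

(1.2071, -4.7071, 2.3562)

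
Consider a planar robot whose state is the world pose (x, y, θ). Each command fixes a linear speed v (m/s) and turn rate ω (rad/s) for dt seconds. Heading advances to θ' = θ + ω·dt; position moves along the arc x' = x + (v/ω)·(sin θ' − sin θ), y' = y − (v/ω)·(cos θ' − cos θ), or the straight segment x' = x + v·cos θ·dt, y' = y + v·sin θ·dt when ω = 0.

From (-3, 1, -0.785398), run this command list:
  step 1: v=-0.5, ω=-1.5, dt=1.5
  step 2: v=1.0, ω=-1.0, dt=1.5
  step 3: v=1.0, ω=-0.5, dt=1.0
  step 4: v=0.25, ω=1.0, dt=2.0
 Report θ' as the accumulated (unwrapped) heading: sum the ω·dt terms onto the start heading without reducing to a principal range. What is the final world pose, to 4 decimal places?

step 1: θ'=-3.0354 (R=0.3333) → pose (-2.7996, 1.5672, -3.0354)
step 2: θ'=-4.5354 (R=-1.0000) → pose (-3.8900, 2.3855, -4.5354)
step 3: θ'=-5.0354 (R=-2.0000) → pose (-3.8178, 3.3724, -5.0354)
step 4: θ'=-3.0354 (R=0.2500) → pose (-4.0814, 3.7004, -3.0354)

(-4.0814, 3.7004, -3.0354)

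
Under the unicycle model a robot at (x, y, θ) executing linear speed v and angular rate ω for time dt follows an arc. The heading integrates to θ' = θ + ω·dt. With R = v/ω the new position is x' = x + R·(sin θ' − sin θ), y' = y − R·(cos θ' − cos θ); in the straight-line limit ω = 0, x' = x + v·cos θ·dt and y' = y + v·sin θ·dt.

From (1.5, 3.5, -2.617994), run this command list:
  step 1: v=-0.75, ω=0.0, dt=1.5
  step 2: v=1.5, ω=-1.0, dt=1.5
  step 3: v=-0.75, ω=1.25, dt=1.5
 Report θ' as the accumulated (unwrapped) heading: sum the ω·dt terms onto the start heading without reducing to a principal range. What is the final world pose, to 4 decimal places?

step 1: θ'=-2.6180 (straight) → pose (2.4743, 4.0625, -2.6180)
step 2: θ'=-4.1180 (R=-1.5000) → pose (0.4815, 4.5215, -4.1180)
step 3: θ'=-2.2430 (R=-0.6000) → pose (1.4481, 4.4839, -2.2430)

(1.4481, 4.4839, -2.2430)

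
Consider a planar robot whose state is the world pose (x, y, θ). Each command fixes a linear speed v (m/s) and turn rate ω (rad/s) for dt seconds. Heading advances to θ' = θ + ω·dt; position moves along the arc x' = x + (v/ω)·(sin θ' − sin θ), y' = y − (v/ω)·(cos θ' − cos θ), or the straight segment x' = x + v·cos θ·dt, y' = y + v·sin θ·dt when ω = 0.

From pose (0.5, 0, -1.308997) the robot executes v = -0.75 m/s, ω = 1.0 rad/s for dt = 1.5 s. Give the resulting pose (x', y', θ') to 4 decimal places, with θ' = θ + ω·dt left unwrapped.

(-0.3668, 0.5422, 0.1910)

θ' = -1.3090 + 1.0·1.5 = 0.1910
R = v/ω = -0.75/1.0 = -0.7500
x' = 0.5 + -0.7500·(sin 0.1910 − sin -1.3090) = -0.3668
y' = 0 − -0.7500·(cos 0.1910 − cos -1.3090) = 0.5422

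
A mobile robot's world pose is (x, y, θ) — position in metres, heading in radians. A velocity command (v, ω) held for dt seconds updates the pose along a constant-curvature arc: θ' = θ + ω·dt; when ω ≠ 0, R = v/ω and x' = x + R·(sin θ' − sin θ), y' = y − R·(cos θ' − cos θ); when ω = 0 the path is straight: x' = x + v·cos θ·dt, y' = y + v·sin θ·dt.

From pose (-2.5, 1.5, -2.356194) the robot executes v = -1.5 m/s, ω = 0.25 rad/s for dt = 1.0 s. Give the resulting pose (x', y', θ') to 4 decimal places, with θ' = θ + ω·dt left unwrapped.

θ' = -2.3562 + 0.25·1.0 = -2.1062
R = v/ω = -1.5/0.25 = -6.0000
x' = -2.5 + -6.0000·(sin -2.1062 − sin -2.3562) = -1.5822
y' = 1.5 − -6.0000·(cos -2.1062 − cos -2.3562) = 2.6815

(-1.5822, 2.6815, -2.1062)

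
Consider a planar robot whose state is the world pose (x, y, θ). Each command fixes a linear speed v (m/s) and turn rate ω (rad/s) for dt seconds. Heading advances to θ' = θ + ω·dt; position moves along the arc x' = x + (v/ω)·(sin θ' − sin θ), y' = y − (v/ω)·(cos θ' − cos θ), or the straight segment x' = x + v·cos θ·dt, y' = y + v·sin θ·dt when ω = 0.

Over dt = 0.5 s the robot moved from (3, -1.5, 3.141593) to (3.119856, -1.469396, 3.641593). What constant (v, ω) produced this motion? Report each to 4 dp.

v = -0.2500, ω = 1.0000

Δθ = 3.641593 − 3.141593 = 0.500000
ω = Δθ/dt = 0.500000/0.5 = 1.0000
R = Δx/(sin θ' − sin θ) = -0.2500
v = R·ω = -0.2500·1.0000 = -0.2500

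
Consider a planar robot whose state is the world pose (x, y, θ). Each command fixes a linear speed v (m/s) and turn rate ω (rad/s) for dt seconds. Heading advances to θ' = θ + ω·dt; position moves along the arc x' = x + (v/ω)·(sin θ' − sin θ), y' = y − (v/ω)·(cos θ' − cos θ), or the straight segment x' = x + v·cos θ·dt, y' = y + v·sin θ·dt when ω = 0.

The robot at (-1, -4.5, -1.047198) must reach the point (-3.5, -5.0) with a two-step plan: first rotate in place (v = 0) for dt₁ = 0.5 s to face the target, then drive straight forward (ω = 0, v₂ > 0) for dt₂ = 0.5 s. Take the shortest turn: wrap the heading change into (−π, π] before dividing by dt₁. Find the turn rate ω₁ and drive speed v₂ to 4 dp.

heading to target = atan2(-5−-4.5, -3.5−-1) = -2.9442
Δθ = wrap(-2.9442 − -1.0472) = -1.8970; ω₁ = Δθ/dt₁ = -3.7940
distance = √((-3.5−-1)² + (-5−-4.5)²) = 2.5495; v₂ = distance/dt₂ = 5.0990

ω₁ = -3.7940, v₂ = 5.0990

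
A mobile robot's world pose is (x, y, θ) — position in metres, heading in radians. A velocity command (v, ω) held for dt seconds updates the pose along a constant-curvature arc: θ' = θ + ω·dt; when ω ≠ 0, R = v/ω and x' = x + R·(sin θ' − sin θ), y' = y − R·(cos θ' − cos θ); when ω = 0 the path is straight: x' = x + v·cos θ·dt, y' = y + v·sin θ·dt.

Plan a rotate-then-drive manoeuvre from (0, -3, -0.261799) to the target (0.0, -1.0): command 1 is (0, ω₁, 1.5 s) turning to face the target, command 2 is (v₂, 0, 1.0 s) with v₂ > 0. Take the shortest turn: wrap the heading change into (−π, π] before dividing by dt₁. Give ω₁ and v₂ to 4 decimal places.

ω₁ = 1.2217, v₂ = 2.0000

heading to target = atan2(-1−-3, 0−0) = 1.5708
Δθ = wrap(1.5708 − -0.2618) = 1.8326; ω₁ = Δθ/dt₁ = 1.2217
distance = √((0−0)² + (-1−-3)²) = 2.0000; v₂ = distance/dt₂ = 2.0000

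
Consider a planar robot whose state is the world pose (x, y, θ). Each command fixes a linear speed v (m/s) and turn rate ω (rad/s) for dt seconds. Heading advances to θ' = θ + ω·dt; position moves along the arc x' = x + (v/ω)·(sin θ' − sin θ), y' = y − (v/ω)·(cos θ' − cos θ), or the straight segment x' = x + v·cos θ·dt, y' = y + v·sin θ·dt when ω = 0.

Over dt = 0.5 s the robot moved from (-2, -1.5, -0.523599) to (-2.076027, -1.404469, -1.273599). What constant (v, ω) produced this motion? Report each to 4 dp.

Δθ = -1.273599 − -0.523599 = -0.750000
ω = Δθ/dt = -0.750000/0.5 = -1.5000
R = −Δy/(cos θ' − cos θ) = 0.1667
v = R·ω = 0.1667·-1.5000 = -0.2500

v = -0.2500, ω = -1.5000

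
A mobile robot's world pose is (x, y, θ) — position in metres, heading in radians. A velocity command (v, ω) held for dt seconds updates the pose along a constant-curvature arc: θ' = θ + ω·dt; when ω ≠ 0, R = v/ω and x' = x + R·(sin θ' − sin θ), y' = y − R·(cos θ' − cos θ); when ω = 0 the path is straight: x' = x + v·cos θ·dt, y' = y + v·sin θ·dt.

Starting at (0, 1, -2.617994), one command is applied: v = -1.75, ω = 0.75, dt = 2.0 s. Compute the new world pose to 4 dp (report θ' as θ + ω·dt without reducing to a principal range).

(0.9315, 4.0415, -1.1180)

θ' = -2.6180 + 0.75·2.0 = -1.1180
R = v/ω = -1.75/0.75 = -2.3333
x' = 0 + -2.3333·(sin -1.1180 − sin -2.6180) = 0.9315
y' = 1 − -2.3333·(cos -1.1180 − cos -2.6180) = 4.0415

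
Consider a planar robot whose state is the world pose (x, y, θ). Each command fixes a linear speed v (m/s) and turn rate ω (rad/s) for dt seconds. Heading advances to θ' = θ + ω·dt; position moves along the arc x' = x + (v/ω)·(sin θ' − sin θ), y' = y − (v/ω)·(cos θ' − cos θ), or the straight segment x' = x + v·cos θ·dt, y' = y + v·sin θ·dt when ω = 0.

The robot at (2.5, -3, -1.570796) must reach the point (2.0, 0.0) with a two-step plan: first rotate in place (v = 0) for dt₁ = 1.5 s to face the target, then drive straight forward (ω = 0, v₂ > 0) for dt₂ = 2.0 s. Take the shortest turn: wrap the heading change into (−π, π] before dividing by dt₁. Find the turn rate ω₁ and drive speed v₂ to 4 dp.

heading to target = atan2(0−-3, 2−2.5) = 1.7359
Δθ = wrap(1.7359 − -1.5708) = -2.9764; ω₁ = Δθ/dt₁ = -1.9843
distance = √((2−2.5)² + (0−-3)²) = 3.0414; v₂ = distance/dt₂ = 1.5207

ω₁ = -1.9843, v₂ = 1.5207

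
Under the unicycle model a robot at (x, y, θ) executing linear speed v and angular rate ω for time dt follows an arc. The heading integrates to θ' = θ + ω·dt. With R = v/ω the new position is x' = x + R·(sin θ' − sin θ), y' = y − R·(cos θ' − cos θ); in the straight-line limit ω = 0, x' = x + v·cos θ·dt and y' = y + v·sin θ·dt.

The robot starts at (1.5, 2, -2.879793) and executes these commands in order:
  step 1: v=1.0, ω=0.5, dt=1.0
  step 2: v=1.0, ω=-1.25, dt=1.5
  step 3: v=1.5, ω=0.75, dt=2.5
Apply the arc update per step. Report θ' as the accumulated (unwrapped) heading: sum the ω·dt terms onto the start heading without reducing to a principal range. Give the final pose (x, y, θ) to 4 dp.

step 1: θ'=-2.3798 (R=2.0000) → pose (0.6372, 1.5153, -2.3798)
step 2: θ'=-4.2548 (R=-0.8000) → pose (-0.6327, 1.7408, -4.2548)
step 3: θ'=-2.3798 (R=2.0000) → pose (-3.8074, 2.3044, -2.3798)

(-3.8074, 2.3044, -2.3798)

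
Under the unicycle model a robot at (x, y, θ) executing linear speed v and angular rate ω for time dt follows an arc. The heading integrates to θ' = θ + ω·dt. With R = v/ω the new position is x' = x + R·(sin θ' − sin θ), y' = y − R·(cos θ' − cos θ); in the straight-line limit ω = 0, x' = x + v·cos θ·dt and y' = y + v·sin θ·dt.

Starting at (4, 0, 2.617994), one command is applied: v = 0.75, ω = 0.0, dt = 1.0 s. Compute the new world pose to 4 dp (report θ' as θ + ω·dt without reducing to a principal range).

θ' = 2.6180 + 0.0·1.0 = 2.6180
ω = 0 → straight: x' = 4 + 0.75·cos(2.6180)·1.0 = 3.3505
y' = 0 + 0.75·sin(2.6180)·1.0 = 0.3750

(3.3505, 0.3750, 2.6180)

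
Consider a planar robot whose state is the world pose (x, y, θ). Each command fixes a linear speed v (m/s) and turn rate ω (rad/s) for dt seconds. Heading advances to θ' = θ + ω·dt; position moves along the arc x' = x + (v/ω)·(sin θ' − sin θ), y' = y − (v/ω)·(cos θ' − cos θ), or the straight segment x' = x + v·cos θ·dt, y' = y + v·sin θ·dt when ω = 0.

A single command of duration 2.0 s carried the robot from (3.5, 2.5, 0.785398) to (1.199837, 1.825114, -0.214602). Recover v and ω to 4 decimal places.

v = -1.2500, ω = -0.5000

Δθ = -0.214602 − 0.785398 = -1.000000
ω = Δθ/dt = -1.000000/2.0 = -0.5000
R = Δx/(sin θ' − sin θ) = 2.5000
v = R·ω = 2.5000·-0.5000 = -1.2500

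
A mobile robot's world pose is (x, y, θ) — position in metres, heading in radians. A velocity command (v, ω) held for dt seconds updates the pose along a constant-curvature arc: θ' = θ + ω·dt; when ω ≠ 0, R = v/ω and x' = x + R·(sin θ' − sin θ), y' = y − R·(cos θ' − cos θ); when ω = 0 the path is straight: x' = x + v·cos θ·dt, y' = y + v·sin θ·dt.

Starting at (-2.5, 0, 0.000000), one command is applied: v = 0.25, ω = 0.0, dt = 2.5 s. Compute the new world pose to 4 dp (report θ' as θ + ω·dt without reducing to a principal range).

(-1.8750, 0.0000, 0.0000)

θ' = 0.0000 + 0.0·2.5 = 0.0000
ω = 0 → straight: x' = -2.5 + 0.25·cos(0.0000)·2.5 = -1.8750
y' = 0 + 0.25·sin(0.0000)·2.5 = 0.0000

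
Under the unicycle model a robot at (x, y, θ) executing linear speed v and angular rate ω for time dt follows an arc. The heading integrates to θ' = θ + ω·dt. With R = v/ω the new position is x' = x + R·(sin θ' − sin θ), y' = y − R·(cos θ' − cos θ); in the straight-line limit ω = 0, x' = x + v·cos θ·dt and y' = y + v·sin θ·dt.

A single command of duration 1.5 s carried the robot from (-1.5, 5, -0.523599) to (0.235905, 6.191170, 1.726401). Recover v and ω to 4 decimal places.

Δθ = 1.726401 − -0.523599 = 2.250000
ω = Δθ/dt = 2.250000/1.5 = 1.5000
R = Δx/(sin θ' − sin θ) = 1.1667
v = R·ω = 1.1667·1.5000 = 1.7500

v = 1.7500, ω = 1.5000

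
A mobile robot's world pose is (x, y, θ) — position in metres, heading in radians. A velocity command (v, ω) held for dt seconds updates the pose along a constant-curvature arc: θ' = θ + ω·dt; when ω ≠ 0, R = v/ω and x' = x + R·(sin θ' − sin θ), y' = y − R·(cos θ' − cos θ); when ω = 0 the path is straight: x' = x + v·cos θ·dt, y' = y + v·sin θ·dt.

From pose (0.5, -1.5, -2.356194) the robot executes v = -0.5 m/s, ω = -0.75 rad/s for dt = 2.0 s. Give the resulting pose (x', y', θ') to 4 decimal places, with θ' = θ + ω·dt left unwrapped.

θ' = -2.3562 + -0.75·2.0 = -3.8562
R = v/ω = -0.5/-0.75 = 0.6667
x' = 0.5 + 0.6667·(sin -3.8562 − sin -2.3562) = 1.4083
y' = -1.5 − 0.6667·(cos -3.8562 − cos -2.3562) = -1.4678

(1.4083, -1.4678, -3.8562)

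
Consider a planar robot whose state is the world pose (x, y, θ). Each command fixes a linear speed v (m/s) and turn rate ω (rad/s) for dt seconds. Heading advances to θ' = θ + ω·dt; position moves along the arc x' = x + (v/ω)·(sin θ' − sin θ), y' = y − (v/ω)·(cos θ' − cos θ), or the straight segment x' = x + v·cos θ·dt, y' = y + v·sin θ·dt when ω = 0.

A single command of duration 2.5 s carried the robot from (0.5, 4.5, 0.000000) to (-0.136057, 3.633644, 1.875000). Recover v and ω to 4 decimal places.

Δθ = 1.875000 − 0.000000 = 1.875000
ω = Δθ/dt = 1.875000/2.5 = 0.7500
R = −Δy/(cos θ' − cos θ) = -0.6667
v = R·ω = -0.6667·0.7500 = -0.5000

v = -0.5000, ω = 0.7500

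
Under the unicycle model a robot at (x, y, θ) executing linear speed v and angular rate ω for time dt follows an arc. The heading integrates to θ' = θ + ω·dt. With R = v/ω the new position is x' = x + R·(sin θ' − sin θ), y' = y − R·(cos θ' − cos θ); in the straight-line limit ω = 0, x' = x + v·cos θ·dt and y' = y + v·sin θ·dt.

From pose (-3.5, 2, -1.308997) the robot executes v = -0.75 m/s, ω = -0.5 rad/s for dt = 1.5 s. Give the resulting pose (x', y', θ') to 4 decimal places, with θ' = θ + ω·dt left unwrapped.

θ' = -1.3090 + -0.5·1.5 = -2.0590
R = v/ω = -0.75/-0.5 = 1.5000
x' = -3.5 + 1.5000·(sin -2.0590 − sin -1.3090) = -3.3759
y' = 2 − 1.5000·(cos -2.0590 − cos -1.3090) = 3.0918

(-3.3759, 3.0918, -2.0590)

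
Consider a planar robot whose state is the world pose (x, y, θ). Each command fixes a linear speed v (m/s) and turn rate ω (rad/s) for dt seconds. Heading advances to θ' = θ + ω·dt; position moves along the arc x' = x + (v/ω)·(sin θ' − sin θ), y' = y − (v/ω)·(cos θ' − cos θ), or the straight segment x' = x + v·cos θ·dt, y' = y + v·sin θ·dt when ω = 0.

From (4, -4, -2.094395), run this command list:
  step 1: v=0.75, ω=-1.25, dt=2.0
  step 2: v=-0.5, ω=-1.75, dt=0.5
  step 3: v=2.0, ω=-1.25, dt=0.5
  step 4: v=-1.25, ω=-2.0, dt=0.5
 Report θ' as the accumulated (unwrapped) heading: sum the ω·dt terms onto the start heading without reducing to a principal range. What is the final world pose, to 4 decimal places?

step 1: θ'=-4.5944 (R=-0.6000) → pose (2.8846, -3.7706, -4.5944)
step 2: θ'=-5.4694 (R=0.2857) → pose (2.8085, -4.0005, -5.4694)
step 3: θ'=-6.0944 (R=-1.6000) → pose (3.6713, -3.5277, -6.0944)
step 4: θ'=-7.0944 (R=0.6250) → pose (3.1008, -3.3442, -7.0944)

(3.1008, -3.3442, -7.0944)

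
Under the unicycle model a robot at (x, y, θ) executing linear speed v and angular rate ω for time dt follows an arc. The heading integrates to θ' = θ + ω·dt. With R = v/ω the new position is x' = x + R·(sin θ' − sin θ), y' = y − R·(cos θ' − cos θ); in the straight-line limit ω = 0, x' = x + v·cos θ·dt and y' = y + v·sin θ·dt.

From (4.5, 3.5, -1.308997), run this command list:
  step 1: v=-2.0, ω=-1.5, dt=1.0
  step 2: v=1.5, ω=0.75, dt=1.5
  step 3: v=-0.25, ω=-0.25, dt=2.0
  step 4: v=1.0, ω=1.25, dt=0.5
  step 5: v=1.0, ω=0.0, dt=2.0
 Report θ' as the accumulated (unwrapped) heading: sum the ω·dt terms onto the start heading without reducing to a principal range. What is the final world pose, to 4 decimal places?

step 1: θ'=-2.8090 (R=1.3333) → pose (5.3526, 5.1054, -2.8090)
step 2: θ'=-1.6840 (R=2.0000) → pose (4.0184, 3.4409, -1.6840)
step 3: θ'=-2.1840 (R=1.0000) → pose (4.1942, 3.9034, -2.1840)
step 4: θ'=-1.5590 (R=0.8000) → pose (4.0485, 3.4336, -1.5590)
step 5: θ'=-1.5590 (straight) → pose (4.0721, 1.4337, -1.5590)

(4.0721, 1.4337, -1.5590)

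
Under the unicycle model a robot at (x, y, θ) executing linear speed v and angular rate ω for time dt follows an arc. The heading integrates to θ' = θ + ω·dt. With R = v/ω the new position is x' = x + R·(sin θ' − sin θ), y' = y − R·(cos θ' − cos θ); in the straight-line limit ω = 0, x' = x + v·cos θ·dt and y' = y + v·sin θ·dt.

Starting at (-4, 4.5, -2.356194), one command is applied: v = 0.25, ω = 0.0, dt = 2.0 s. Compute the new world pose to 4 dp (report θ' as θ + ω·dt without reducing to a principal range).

θ' = -2.3562 + 0.0·2.0 = -2.3562
ω = 0 → straight: x' = -4 + 0.25·cos(-2.3562)·2.0 = -4.3536
y' = 4.5 + 0.25·sin(-2.3562)·2.0 = 4.1464

(-4.3536, 4.1464, -2.3562)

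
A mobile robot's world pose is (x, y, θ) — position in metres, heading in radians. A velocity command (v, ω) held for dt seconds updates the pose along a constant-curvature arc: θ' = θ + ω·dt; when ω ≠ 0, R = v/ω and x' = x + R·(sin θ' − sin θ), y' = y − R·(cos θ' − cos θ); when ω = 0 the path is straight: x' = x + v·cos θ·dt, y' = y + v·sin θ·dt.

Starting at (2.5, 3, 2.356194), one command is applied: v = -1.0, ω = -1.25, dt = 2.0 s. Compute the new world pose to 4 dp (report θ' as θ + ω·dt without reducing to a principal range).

θ' = 2.3562 + -1.25·2.0 = -0.1438
R = v/ω = -1.0/-1.25 = 0.8000
x' = 2.5 + 0.8000·(sin -0.1438 − sin 2.3562) = 1.8197
y' = 3 − 0.8000·(cos -0.1438 − cos 2.3562) = 1.6426

(1.8197, 1.6426, -0.1438)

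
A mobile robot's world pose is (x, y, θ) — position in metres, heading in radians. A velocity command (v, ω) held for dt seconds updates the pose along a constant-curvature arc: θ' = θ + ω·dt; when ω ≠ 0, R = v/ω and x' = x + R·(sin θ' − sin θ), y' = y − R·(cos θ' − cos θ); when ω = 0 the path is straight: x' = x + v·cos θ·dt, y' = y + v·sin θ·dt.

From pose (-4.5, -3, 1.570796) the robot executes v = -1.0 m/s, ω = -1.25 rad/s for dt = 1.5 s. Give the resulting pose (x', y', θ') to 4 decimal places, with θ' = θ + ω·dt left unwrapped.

(-5.5396, -3.7633, -0.3042)

θ' = 1.5708 + -1.25·1.5 = -0.3042
R = v/ω = -1.0/-1.25 = 0.8000
x' = -4.5 + 0.8000·(sin -0.3042 − sin 1.5708) = -5.5396
y' = -3 − 0.8000·(cos -0.3042 − cos 1.5708) = -3.7633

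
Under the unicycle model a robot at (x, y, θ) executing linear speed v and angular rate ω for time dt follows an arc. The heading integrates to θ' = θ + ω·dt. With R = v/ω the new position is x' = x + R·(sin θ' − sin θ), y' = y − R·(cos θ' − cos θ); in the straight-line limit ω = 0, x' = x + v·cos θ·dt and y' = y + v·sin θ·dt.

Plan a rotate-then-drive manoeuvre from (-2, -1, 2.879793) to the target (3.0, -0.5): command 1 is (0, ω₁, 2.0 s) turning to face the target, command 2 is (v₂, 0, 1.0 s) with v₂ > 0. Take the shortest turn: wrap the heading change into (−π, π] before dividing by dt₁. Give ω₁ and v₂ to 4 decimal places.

heading to target = atan2(-0.5−-1, 3−-2) = 0.0997
Δθ = wrap(0.0997 − 2.8798) = -2.7801; ω₁ = Δθ/dt₁ = -1.3901
distance = √((3−-2)² + (-0.5−-1)²) = 5.0249; v₂ = distance/dt₂ = 5.0249

ω₁ = -1.3901, v₂ = 5.0249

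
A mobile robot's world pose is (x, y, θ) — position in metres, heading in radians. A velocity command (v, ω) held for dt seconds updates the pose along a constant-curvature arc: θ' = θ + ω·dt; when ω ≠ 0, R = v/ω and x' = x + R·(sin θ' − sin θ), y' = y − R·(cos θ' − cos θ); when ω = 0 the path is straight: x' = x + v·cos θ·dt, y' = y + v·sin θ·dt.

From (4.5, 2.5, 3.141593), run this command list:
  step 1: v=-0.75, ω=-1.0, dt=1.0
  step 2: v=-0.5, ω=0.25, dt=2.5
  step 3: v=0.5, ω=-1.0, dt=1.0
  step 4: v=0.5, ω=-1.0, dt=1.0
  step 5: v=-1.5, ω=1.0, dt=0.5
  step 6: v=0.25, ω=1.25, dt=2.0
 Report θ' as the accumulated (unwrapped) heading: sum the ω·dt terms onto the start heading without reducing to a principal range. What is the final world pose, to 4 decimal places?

step 1: θ'=2.1416 (R=0.7500) → pose (5.1311, 2.1552, 2.1416)
step 2: θ'=2.7666 (R=-2.0000) → pose (6.0815, 1.3748, 2.7666)
step 3: θ'=1.7666 (R=-0.5000) → pose (5.7742, 1.7428, 1.7666)
step 4: θ'=0.7666 (R=-0.5000) → pose (5.9178, 2.2002, 0.7666)
step 5: θ'=1.2666 (R=-1.5000) → pose (5.5272, 1.5691, 1.2666)
step 6: θ'=3.7666 (R=0.2000) → pose (5.2194, 1.7912, 3.7666)

(5.2194, 1.7912, 3.7666)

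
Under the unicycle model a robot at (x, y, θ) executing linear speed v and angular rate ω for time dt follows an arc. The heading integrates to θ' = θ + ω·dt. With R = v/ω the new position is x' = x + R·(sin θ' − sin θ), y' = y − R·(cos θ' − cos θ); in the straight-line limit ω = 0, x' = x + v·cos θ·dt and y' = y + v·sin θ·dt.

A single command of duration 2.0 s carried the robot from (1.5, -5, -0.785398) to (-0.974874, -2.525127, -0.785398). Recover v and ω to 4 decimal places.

v = -1.7500, ω = 0.0000

Δθ = -0.785398 − -0.785398 = 0.000000
ω = Δθ/dt = 0.000000/2.0 = 0.0000
ω = 0 → v = (Δx·cos θ + Δy·sin θ)/dt = -1.7500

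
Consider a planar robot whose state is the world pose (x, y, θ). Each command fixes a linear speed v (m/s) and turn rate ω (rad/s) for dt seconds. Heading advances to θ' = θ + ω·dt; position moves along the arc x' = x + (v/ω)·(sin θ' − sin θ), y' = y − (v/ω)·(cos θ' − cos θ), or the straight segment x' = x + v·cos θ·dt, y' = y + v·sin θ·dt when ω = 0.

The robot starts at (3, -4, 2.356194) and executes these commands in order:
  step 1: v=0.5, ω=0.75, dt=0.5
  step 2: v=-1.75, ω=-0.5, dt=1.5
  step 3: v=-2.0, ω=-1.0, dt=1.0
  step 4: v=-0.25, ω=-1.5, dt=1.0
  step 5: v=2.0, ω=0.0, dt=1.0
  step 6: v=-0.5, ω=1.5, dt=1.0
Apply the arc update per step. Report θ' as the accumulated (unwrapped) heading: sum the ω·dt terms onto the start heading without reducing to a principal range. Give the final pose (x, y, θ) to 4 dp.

(5.5093, -8.7309, 0.9812)

step 1: θ'=2.7312 (R=0.6667) → pose (2.7946, -3.8601, 2.7312)
step 2: θ'=1.9812 (R=3.5000) → pose (4.6075, -5.6731, 1.9812)
step 3: θ'=0.9812 (R=2.0000) → pose (4.4359, -7.5831, 0.9812)
step 4: θ'=-0.5188 (R=0.1667) → pose (4.2148, -7.6351, -0.5188)
step 5: θ'=-0.5188 (straight) → pose (5.9516, -8.6268, -0.5188)
step 6: θ'=0.9812 (R=-0.3333) → pose (5.5093, -8.7309, 0.9812)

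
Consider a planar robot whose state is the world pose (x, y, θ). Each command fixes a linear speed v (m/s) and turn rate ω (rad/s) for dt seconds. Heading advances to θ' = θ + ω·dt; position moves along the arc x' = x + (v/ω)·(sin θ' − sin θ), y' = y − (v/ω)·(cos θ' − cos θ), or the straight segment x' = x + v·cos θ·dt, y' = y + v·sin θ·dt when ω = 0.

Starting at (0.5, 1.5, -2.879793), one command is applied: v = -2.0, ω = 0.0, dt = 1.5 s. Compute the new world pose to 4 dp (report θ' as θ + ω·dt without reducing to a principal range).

(3.3978, 2.2765, -2.8798)

θ' = -2.8798 + 0.0·1.5 = -2.8798
ω = 0 → straight: x' = 0.5 + -2.0·cos(-2.8798)·1.5 = 3.3978
y' = 1.5 + -2.0·sin(-2.8798)·1.5 = 2.2765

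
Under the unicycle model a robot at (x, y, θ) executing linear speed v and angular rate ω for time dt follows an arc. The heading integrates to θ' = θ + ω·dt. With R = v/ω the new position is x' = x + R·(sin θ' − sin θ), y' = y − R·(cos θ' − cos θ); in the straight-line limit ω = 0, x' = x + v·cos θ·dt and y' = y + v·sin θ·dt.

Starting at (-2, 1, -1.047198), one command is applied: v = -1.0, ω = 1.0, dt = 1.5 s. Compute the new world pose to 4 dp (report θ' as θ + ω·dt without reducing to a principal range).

(-3.3035, 1.3992, 0.4528)

θ' = -1.0472 + 1.0·1.5 = 0.4528
R = v/ω = -1.0/1.0 = -1.0000
x' = -2 + -1.0000·(sin 0.4528 − sin -1.0472) = -3.3035
y' = 1 − -1.0000·(cos 0.4528 − cos -1.0472) = 1.3992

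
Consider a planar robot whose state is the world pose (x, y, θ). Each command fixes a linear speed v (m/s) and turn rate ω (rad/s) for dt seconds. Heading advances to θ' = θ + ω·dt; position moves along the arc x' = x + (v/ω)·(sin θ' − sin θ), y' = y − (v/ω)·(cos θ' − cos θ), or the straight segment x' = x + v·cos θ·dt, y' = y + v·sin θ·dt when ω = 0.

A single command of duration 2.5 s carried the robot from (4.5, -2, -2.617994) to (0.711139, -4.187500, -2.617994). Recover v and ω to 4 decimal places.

Δθ = -2.617994 − -2.617994 = 0.000000
ω = Δθ/dt = 0.000000/2.5 = 0.0000
ω = 0 → v = (Δx·cos θ + Δy·sin θ)/dt = 1.7500

v = 1.7500, ω = 0.0000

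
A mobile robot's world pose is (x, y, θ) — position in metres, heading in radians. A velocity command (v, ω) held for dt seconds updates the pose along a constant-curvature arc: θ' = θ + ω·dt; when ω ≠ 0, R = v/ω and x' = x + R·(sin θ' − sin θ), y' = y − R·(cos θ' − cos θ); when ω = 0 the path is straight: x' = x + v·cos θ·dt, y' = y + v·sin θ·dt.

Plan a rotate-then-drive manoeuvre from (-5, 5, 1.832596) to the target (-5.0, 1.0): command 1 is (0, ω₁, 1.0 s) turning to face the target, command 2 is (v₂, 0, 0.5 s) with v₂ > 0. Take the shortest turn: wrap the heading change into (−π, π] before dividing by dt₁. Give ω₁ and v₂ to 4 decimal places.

ω₁ = 2.8798, v₂ = 8.0000

heading to target = atan2(1−5, -5−-5) = -1.5708
Δθ = wrap(-1.5708 − 1.8326) = 2.8798; ω₁ = Δθ/dt₁ = 2.8798
distance = √((-5−-5)² + (1−5)²) = 4.0000; v₂ = distance/dt₂ = 8.0000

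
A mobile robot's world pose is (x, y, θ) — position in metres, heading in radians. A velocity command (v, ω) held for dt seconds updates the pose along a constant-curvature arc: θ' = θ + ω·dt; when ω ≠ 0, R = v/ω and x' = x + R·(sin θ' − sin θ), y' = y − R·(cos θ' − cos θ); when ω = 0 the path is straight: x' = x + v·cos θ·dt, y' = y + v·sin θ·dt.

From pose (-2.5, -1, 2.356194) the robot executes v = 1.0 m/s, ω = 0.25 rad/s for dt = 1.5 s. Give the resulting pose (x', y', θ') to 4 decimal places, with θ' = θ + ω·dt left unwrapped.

θ' = 2.3562 + 0.25·1.5 = 2.7312
R = v/ω = 1.0/0.25 = 4.0000
x' = -2.5 + 4.0000·(sin 2.7312 − sin 2.3562) = -3.7325
y' = -1 − 4.0000·(cos 2.7312 − cos 2.3562) = -0.1606

(-3.7325, -0.1606, 2.7312)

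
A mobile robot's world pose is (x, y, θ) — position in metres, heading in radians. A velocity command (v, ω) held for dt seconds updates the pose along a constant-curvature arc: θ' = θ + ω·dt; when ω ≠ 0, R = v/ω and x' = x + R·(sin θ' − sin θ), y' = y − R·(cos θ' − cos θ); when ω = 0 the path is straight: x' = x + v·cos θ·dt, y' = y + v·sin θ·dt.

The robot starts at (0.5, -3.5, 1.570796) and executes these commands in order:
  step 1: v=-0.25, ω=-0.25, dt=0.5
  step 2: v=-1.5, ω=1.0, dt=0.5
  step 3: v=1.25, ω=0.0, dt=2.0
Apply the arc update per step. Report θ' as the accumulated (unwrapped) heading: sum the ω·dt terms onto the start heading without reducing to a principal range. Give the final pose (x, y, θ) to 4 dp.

(-0.3309, -2.0348, 1.9458)

step 1: θ'=1.4458 (R=1.0000) → pose (0.4922, -3.6247, 1.4458)
step 2: θ'=1.9458 (R=-1.5000) → pose (0.5847, -4.3611, 1.9458)
step 3: θ'=1.9458 (straight) → pose (-0.3309, -2.0348, 1.9458)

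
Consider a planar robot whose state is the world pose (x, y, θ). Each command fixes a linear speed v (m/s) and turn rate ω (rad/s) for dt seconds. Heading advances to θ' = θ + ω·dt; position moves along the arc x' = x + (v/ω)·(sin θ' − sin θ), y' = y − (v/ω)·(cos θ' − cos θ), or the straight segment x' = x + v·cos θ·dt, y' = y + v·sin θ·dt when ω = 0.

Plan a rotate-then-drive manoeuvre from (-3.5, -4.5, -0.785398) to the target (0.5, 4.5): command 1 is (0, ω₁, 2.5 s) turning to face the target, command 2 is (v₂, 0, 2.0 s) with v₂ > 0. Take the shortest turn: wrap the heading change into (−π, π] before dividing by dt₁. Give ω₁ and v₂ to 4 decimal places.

heading to target = atan2(4.5−-4.5, 0.5−-3.5) = 1.1526
Δθ = wrap(1.1526 − -0.7854) = 1.9380; ω₁ = Δθ/dt₁ = 0.7752
distance = √((0.5−-3.5)² + (4.5−-4.5)²) = 9.8489; v₂ = distance/dt₂ = 4.9244

ω₁ = 0.7752, v₂ = 4.9244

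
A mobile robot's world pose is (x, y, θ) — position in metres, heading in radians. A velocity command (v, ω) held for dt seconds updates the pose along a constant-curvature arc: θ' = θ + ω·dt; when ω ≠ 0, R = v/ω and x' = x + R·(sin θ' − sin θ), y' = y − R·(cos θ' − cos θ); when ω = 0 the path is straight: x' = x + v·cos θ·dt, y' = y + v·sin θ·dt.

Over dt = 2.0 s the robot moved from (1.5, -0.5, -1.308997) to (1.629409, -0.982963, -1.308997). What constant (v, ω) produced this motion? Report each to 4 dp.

v = 0.2500, ω = 0.0000

Δθ = -1.308997 − -1.308997 = 0.000000
ω = Δθ/dt = 0.000000/2.0 = 0.0000
ω = 0 → v = (Δx·cos θ + Δy·sin θ)/dt = 0.2500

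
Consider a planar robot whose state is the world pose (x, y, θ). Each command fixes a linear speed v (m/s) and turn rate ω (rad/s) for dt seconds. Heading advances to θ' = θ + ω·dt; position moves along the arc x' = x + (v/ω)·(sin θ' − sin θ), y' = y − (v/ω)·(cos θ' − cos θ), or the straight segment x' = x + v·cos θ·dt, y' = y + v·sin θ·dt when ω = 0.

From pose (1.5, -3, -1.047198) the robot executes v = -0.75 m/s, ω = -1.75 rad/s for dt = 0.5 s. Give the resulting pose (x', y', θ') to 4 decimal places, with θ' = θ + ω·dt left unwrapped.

θ' = -1.0472 + -1.75·0.5 = -1.9222
R = v/ω = -0.75/-1.75 = 0.4286
x' = 1.5 + 0.4286·(sin -1.9222 − sin -1.0472) = 1.4688
y' = -3 − 0.4286·(cos -1.9222 − cos -1.0472) = -2.6382

(1.4688, -2.6382, -1.9222)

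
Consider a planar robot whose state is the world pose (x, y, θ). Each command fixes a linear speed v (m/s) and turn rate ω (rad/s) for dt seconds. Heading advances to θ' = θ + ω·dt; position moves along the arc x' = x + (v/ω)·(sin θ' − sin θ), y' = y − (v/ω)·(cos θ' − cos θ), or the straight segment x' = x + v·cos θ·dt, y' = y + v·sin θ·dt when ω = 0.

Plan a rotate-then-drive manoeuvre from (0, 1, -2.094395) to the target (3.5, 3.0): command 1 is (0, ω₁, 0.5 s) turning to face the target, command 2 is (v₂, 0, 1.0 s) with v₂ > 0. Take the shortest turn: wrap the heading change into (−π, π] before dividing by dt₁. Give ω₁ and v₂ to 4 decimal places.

heading to target = atan2(3−1, 3.5−0) = 0.5191
Δθ = wrap(0.5191 − -2.0944) = 2.6135; ω₁ = Δθ/dt₁ = 5.2271
distance = √((3.5−0)² + (3−1)²) = 4.0311; v₂ = distance/dt₂ = 4.0311

ω₁ = 5.2271, v₂ = 4.0311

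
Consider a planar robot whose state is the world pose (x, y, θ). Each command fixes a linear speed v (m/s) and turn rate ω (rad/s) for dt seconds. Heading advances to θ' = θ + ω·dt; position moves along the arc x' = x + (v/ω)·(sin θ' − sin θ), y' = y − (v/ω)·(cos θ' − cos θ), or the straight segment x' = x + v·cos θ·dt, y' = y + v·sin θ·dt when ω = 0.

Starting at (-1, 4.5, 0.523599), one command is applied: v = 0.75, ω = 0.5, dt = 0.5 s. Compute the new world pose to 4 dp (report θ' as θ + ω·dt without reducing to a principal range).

(-0.7019, 4.7259, 0.7736)

θ' = 0.5236 + 0.5·0.5 = 0.7736
R = v/ω = 0.75/0.5 = 1.5000
x' = -1 + 1.5000·(sin 0.7736 − sin 0.5236) = -0.7019
y' = 4.5 − 1.5000·(cos 0.7736 − cos 0.5236) = 4.7259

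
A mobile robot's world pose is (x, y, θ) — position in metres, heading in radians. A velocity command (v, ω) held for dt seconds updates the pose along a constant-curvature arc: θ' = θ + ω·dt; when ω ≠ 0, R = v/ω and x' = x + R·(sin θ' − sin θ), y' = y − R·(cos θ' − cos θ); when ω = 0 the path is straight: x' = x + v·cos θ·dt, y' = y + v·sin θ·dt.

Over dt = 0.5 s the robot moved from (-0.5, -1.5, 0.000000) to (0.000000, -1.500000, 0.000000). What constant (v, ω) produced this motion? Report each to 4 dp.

v = 1.0000, ω = 0.0000

Δθ = 0.000000 − 0.000000 = 0.000000
ω = Δθ/dt = 0.000000/0.5 = 0.0000
ω = 0 → v = (Δx·cos θ + Δy·sin θ)/dt = 1.0000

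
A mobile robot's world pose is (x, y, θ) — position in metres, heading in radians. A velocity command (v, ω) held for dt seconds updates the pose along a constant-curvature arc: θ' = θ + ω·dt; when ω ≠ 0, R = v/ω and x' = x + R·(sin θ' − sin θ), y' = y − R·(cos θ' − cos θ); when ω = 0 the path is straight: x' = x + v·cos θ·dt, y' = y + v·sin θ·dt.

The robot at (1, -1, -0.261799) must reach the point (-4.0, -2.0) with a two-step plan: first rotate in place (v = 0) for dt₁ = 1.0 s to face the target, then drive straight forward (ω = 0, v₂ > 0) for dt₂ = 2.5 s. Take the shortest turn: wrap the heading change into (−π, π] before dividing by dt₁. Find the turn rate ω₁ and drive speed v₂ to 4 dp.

heading to target = atan2(-2−-1, -4−1) = -2.9442
Δθ = wrap(-2.9442 − -0.2618) = -2.6824; ω₁ = Δθ/dt₁ = -2.6824
distance = √((-4−1)² + (-2−-1)²) = 5.0990; v₂ = distance/dt₂ = 2.0396

ω₁ = -2.6824, v₂ = 2.0396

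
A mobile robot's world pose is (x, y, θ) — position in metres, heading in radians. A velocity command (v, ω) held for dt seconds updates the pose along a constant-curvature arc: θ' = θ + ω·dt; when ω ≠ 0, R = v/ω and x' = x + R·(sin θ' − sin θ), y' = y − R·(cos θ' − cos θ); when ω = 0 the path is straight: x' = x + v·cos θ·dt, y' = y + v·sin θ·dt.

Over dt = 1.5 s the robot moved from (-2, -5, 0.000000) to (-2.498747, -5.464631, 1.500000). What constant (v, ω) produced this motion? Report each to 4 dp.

Δθ = 1.500000 − 0.000000 = 1.500000
ω = Δθ/dt = 1.500000/1.5 = 1.0000
R = Δx/(sin θ' − sin θ) = -0.5000
v = R·ω = -0.5000·1.0000 = -0.5000

v = -0.5000, ω = 1.0000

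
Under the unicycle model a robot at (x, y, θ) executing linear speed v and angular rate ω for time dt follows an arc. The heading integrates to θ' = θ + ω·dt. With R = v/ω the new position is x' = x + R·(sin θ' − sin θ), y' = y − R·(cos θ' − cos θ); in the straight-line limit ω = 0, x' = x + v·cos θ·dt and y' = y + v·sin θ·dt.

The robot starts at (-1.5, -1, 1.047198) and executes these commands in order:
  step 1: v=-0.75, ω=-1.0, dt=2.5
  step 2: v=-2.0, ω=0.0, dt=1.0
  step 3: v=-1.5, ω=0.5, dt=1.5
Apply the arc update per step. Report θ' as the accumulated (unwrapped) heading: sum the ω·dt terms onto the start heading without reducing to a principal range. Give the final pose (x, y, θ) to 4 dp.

step 1: θ'=-1.4528 (R=0.7500) → pose (-2.8943, -0.7133, -1.4528)
step 2: θ'=-1.4528 (straight) → pose (-3.1297, 1.2728, -1.4528)
step 3: θ'=-0.7028 (R=-3.0000) → pose (-4.1698, 3.2087, -0.7028)

(-4.1698, 3.2087, -0.7028)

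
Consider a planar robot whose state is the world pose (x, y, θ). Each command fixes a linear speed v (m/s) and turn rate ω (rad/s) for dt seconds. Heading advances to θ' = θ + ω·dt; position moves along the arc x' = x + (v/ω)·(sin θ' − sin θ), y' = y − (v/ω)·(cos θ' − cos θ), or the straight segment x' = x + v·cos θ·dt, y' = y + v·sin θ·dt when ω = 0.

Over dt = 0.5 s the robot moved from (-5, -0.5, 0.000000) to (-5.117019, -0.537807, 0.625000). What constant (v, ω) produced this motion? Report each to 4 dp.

v = -0.2500, ω = 1.2500

Δθ = 0.625000 − 0.000000 = 0.625000
ω = Δθ/dt = 0.625000/0.5 = 1.2500
R = Δx/(sin θ' − sin θ) = -0.2000
v = R·ω = -0.2000·1.2500 = -0.2500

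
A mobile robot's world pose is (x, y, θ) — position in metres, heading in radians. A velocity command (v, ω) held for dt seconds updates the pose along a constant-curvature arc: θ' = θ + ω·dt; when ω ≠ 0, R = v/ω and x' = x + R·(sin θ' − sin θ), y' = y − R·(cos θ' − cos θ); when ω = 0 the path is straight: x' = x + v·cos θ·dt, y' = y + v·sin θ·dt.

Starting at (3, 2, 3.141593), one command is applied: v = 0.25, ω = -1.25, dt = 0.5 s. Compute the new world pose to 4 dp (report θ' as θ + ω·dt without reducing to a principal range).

(2.8830, 2.0378, 2.5166)

θ' = 3.1416 + -1.25·0.5 = 2.5166
R = v/ω = 0.25/-1.25 = -0.2000
x' = 3 + -0.2000·(sin 2.5166 − sin 3.1416) = 2.8830
y' = 2 − -0.2000·(cos 2.5166 − cos 3.1416) = 2.0378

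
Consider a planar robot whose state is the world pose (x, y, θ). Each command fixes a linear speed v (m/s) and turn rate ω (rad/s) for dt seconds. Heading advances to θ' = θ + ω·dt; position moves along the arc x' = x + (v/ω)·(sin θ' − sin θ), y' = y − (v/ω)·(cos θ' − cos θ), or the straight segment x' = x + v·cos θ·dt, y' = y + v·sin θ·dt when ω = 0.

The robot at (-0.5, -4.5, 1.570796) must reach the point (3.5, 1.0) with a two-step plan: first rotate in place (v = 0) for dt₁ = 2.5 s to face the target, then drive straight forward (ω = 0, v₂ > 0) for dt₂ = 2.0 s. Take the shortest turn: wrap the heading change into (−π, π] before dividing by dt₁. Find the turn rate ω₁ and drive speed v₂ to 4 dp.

heading to target = atan2(1−-4.5, 3.5−-0.5) = 0.9420
Δθ = wrap(0.9420 − 1.5708) = -0.6288; ω₁ = Δθ/dt₁ = -0.2515
distance = √((3.5−-0.5)² + (1−-4.5)²) = 6.8007; v₂ = distance/dt₂ = 3.4004

ω₁ = -0.2515, v₂ = 3.4004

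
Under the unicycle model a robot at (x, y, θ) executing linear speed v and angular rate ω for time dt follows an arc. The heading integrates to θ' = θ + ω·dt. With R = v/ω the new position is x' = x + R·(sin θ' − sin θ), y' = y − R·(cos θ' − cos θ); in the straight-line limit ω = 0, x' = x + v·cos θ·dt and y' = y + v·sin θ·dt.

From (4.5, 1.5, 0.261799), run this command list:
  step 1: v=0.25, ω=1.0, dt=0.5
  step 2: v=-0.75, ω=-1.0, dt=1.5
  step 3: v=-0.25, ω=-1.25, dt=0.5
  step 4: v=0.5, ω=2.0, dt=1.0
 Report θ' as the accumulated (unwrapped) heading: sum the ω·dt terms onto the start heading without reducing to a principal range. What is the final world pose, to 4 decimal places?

step 1: θ'=0.7618 (R=0.2500) → pose (4.6079, 1.5606, 0.7618)
step 2: θ'=-0.7382 (R=0.7500) → pose (3.5855, 1.5485, -0.7382)
step 3: θ'=-1.3632 (R=0.2000) → pose (3.5244, 1.6552, -1.3632)
step 4: θ'=0.6368 (R=0.2500) → pose (3.9176, 1.5058, 0.6368)

(3.9176, 1.5058, 0.6368)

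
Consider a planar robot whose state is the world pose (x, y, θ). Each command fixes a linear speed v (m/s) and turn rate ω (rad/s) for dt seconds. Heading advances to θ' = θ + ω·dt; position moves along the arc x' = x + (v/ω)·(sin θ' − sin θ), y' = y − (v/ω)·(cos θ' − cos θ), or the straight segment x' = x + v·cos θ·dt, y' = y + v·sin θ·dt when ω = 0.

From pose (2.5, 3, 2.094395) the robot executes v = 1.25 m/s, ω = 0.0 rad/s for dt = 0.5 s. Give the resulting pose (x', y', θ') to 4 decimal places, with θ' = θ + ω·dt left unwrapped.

(2.1875, 3.5413, 2.0944)

θ' = 2.0944 + 0.0·0.5 = 2.0944
ω = 0 → straight: x' = 2.5 + 1.25·cos(2.0944)·0.5 = 2.1875
y' = 3 + 1.25·sin(2.0944)·0.5 = 3.5413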